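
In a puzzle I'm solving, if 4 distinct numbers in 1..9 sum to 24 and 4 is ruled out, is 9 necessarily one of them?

No

Counterexample: {3,6,7,8} sums to 24 under that restriction without using 9.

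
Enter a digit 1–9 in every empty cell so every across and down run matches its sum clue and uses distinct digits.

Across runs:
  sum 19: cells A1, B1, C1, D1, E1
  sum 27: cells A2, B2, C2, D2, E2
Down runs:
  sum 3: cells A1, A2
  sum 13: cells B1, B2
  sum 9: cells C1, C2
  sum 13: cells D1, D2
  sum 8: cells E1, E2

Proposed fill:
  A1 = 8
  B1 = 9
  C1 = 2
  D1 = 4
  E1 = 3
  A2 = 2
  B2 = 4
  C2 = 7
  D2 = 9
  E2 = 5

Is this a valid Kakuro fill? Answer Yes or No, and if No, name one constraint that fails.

No — the across run A1–E1 sums to 26, not 19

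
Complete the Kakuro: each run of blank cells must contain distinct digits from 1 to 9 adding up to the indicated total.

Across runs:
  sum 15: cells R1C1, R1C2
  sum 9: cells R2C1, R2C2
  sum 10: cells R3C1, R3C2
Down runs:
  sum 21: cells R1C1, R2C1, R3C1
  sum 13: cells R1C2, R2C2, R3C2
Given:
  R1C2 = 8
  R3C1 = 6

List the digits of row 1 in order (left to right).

7, 8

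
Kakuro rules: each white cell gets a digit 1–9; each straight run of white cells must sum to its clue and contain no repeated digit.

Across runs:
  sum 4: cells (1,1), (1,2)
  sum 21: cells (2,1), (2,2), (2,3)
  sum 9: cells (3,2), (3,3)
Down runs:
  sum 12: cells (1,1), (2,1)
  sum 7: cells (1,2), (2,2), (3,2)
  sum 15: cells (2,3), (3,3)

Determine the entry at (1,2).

1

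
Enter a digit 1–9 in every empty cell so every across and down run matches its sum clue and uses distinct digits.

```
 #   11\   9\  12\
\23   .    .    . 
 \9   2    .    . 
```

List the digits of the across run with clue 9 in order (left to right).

2 3 4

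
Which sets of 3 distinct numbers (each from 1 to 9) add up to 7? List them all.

{1,2,4}

3 distinct digits from 1–9 sum between 6 and 24.
Only one set works: {1,2,4}.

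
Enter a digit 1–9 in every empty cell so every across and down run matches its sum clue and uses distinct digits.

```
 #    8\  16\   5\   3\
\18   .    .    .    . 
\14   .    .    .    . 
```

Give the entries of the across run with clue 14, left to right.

16 in 2 cells must be {7,9}; 3 in 2 cells must be {1,2}.
Only 7 fits R2C2 under both its across sum 14 and down sum 16.
R1C2 = 16 − 7 = 9 completes the 16 down.
Nothing is forced directly, so branch on R2C1, whose candidates are 1 or 2. If R2C1 = 1: then R1C1 would have to be in {1,2,3,4,5,6} for the 18 across but in {7} for the 8 down — contradiction. So R2C1 = 2.
R1C1 = 8 − 2 = 6 completes the 8 down.
R2C4 = 1: the only remaining digit allowed by both the 14 across and the 3 down.
R1C4 = 3 − 1 = 2 completes the 3 down.
R2C3 = 14 − 10 = 4 completes the 14 across.

2 7 4 1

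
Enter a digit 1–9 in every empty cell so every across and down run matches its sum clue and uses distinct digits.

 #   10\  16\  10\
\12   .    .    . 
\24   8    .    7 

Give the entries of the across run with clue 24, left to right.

8, 9, 7

24 in 3 cells must be {7,8,9}; 16 in 2 cells must be {7,9}.
R1C1 = 10 − 8 = 2 completes the 10 down.
R1C3 = 10 − 7 = 3 completes the 10 down.
R2C2 = 24 − 15 = 9 completes the 24 across.
R1C2 = 12 − 5 = 7 completes the 12 across.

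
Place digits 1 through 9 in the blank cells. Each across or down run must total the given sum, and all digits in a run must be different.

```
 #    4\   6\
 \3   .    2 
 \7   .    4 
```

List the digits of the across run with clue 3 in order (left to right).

3 in 2 cells must be {1,2}; 4 in 2 cells must be {1,3}.
R1C1 = 3 − 2 = 1 completes the 3 across.
R2C1 = 7 − 4 = 3 completes the 7 across.

1 2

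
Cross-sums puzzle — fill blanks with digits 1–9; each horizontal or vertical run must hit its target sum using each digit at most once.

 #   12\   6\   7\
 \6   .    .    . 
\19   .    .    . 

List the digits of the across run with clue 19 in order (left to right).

6 in 3 cells must be {1,2,3}.
The 6 across and the 12 down share only 3, so R1C1 = 3.
R2C1 = 12 − 3 = 9 completes the 12 down.
Nothing is forced directly, so branch on R2C2, whose candidates are 2 or 4. If R2C2 = 2: then R1C2 would have to be in {1,2} for the 6 across but in {4} for the 6 down — contradiction. So R2C2 = 4.
R1C2 = 6 − 4 = 2 completes the 6 down.
R1C3 = 6 − 5 = 1 completes the 6 across.
R2C3 = 19 − 13 = 6 completes the 19 across.

9 4 6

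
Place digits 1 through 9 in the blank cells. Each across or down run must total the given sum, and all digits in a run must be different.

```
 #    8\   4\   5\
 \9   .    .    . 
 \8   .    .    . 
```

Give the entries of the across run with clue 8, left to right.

4 in 2 cells must be {1,3}.
Nothing is forced directly, so branch on R1C2, whose candidates are 1 or 3. If R1C2 = 1: that forces R2C2 = 3, R2C1 = 1, R2C3 = 4, after which R1C1 would have to be in {2,3,5,6} for the 9 across but in {7} for the 8 down — contradiction. So R1C2 = 3.
R2C2 = 4 − 3 = 1 completes the 4 down.
Nothing is forced directly, so branch on R2C1, whose candidates are 2 or 3 or 5. If R2C1 = 2: then R1C1 would have to be in {1,2,4,5} for the 9 across but in {6} for the 8 down — contradiction. If R2C1 = 5: then R1C1 would have to be in {1,2,4,5} for the 9 across but in {3} for the 8 down — contradiction. So R2C1 = 3.
R1C1 = 8 − 3 = 5 completes the 8 down.
R1C3 = 9 − 8 = 1 completes the 9 across.
R2C3 = 8 − 4 = 4 completes the 8 across.

3 1 4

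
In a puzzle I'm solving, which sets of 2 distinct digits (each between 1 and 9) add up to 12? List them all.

{3,9}; {4,8}; {5,7}

2 distinct digits from 1–9 sum between 3 and 17.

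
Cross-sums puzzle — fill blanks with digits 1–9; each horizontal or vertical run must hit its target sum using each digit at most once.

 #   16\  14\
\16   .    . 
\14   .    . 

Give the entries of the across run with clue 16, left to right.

16 in 2 cells must be {7,9}.
The 16 across and the 14 down share only 9, so R1C2 = 9.
The 14 across and the 16 down share only 9, so R2C1 = 9.
R2C2 = 14 − 9 = 5 completes the 14 across.
R1C1 = 16 − 9 = 7 completes the 16 across.

7, 9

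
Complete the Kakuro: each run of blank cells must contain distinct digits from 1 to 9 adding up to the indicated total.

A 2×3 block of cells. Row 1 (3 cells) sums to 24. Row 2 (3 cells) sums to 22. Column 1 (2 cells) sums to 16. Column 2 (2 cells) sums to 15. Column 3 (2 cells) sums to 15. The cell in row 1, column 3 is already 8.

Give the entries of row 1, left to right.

7 9 8

24 in 3 cells must be {7,8,9}; 16 in 2 cells must be {7,9}.
(2,3) = 15 − 8 = 7 completes the 15 down.
Given what's placed, (2,1) must be 9 to fit the 22 across and 16 down.
(2,2) = 22 − 16 = 6 completes the 22 across.
(1,1) = 16 − 9 = 7 completes the 16 down.
(1,2) = 24 − 15 = 9 completes the 24 across.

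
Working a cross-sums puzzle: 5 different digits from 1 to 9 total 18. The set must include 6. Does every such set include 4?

Yes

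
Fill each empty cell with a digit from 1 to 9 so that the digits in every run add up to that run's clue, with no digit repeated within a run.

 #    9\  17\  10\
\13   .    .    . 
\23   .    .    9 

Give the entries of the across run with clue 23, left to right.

6 8 9

23 in 3 cells must be {6,8,9}; 17 in 2 cells must be {8,9}.
R1C3 = 10 − 9 = 1 completes the 10 down.
R2C2 = 8: the only remaining digit allowed by both the 23 across and the 17 down.
R1C2 = 17 − 8 = 9 completes the 17 down.
R2C1 = 23 − 17 = 6 completes the 23 across.
R1C1 = 13 − 10 = 3 completes the 13 across.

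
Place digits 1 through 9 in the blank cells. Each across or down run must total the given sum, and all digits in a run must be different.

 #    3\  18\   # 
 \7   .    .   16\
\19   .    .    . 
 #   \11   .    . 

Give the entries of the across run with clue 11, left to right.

3 in 2 cells must be {1,2}; 16 in 2 cells must be {7,9}.
The 19 across and the 3 down share only 2, so R2C1 = 2.
R2C3 = 9: the only remaining digit allowed by both the 19 across and the 16 down.
R3C3 = 16 − 9 = 7 completes the 16 down.
R1C1 = 3 − 2 = 1 completes the 3 down.
R1C2 = 7 − 1 = 6 completes the 7 across.
R2C2 = 19 − 11 = 8 completes the 19 across.
R3C2 = 11 − 7 = 4 completes the 11 across.

4, 7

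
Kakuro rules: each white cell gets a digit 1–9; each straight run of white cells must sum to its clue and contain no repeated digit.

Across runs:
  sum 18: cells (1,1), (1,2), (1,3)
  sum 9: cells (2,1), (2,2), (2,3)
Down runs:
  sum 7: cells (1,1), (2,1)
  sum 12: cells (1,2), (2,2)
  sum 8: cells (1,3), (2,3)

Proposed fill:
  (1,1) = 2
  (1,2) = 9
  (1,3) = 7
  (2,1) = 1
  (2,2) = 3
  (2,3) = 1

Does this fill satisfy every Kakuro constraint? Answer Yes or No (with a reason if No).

No — the down run (1,1)–(2,1) sums to 3, not 7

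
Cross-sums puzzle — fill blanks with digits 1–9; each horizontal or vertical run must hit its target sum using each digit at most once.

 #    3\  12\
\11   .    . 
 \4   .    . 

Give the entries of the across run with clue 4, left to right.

1 3

4 in 2 cells must be {1,3}; 3 in 2 cells must be {1,2}.
The 11 across and the 3 down share only 2, so R1C1 = 2.
R1C2 = 11 − 2 = 9 completes the 11 across.
R2C1 = 3 − 2 = 1 completes the 3 down.
R2C2 = 4 − 1 = 3 completes the 4 across.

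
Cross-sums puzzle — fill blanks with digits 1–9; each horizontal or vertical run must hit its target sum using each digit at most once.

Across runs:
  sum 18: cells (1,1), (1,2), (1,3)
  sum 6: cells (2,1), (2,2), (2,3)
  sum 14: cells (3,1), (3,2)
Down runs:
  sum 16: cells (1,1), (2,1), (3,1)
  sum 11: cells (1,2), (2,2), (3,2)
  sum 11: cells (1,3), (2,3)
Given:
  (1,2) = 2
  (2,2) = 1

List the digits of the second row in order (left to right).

6 in 3 cells must be {1,2,3}.
(3,2) = 11 − 3 = 8 completes the 11 down.
(3,1) = 14 − 8 = 6 completes the 14 across.
Nothing is forced directly, so branch on (2,1), whose candidates are 2 or 3. If (2,1) = 2: then (1,1) would have to be in {7,9} for the 18 across but in {8} for the 16 down — contradiction. So (2,1) = 3.
(1,1) = 16 − 9 = 7 completes the 16 down.
(1,3) = 18 − 9 = 9 completes the 18 across.
(2,3) = 6 − 4 = 2 completes the 6 across.

3 1 2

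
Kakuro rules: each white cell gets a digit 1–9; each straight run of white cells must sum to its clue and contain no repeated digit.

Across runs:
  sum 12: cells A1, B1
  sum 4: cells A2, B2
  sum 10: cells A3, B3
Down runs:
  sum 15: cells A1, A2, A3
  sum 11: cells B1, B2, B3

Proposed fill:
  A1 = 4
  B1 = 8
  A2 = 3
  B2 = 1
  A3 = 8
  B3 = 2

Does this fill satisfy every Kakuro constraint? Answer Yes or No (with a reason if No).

Yes

Across: 4+8=12; 3+1=4; 8+2=10. Down: 4+3+8=15; 8+1+2=11. No digit repeats within any run.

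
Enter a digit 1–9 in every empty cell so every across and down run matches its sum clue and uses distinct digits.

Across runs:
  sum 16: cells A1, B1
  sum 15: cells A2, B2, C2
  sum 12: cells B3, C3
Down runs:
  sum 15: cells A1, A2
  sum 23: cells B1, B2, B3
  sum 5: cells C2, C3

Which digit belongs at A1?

7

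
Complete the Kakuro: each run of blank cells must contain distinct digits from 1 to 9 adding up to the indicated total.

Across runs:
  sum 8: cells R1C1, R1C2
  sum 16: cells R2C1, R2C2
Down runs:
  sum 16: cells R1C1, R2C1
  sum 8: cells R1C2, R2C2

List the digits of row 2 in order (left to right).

9, 7

16 in 2 cells must be {7,9}.
The 8 across and the 16 down share only 7, so R1C1 = 7.
R1C2 = 8 − 7 = 1 completes the 8 across.
R2C1 = 16 − 7 = 9 completes the 16 down.
R2C2 = 16 − 9 = 7 completes the 16 across.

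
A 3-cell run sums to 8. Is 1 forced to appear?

Every partition of 8 into 3 distinct digits includes 1: {1,2,5}, {1,3,4}.

Yes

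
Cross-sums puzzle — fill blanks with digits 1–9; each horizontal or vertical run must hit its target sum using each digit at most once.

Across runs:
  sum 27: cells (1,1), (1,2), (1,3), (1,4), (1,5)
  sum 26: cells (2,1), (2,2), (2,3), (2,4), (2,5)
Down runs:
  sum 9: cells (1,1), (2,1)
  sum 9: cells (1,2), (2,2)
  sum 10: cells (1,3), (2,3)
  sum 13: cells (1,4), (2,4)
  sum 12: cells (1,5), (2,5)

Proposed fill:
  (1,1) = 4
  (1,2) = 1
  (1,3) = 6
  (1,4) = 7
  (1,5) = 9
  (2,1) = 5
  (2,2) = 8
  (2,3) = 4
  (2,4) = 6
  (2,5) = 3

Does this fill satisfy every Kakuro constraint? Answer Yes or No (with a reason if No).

Yes

Across: 4+1+6+7+9=27; 5+8+4+6+3=26. Down: 4+5=9; 1+8=9; 6+4=10; 7+6=13; 9+3=12. No digit repeats within any run.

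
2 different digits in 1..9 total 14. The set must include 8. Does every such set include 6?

The only way to make 14 from 2 distinct digits under that restriction is {6,8}, which contains 6.

Yes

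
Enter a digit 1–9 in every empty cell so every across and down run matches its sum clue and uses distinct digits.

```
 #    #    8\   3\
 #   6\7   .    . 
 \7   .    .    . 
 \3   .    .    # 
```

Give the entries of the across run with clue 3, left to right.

2, 1

7 in 3 cells must be {1,2,4}; 3 in 2 cells must be {1,2}.
Nothing is forced directly, so branch on R1C3, whose candidates are 1 or 2. If R1C3 = 1: then R1C2 would have to be in {6} for the 7 across but in {1,2,3,4,5} for the 8 down — contradiction. So R1C3 = 2.
R1C2 = 7 − 2 = 5 completes the 7 across.
R2C3 = 3 − 2 = 1 completes the 3 down.
R2C2 = 2: the only remaining digit allowed by both the 7 across and the 8 down.
R3C2 = 8 − 7 = 1 completes the 8 down.
R2C1 = 7 − 3 = 4 completes the 7 across.
R3C1 = 3 − 1 = 2 completes the 3 across.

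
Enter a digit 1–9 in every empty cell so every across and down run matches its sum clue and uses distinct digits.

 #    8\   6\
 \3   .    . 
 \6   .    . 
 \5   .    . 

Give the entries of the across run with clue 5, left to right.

2, 3

3 in 2 cells must be {1,2}; 6 in 3 cells must be {1,2,3}.
Nothing is forced directly, so branch on R1C1, whose candidates are 1 or 2. If R1C1 = 2: that forces R1C2 = 1, R2C2 = 2, R3C1 = 1, after which R3C2 would have to be in {4} for the 5 across but in {3} for the 6 down — contradiction. So R1C1 = 1.
R1C2 = 3 − 1 = 2 completes the 3 across.
Given what's placed, R2C2 must be 1 to fit the 6 across and 6 down.
R3C2 = 6 − 3 = 3 completes the 6 down.
R2C1 = 6 − 1 = 5 completes the 6 across.
R3C1 = 5 − 3 = 2 completes the 5 across.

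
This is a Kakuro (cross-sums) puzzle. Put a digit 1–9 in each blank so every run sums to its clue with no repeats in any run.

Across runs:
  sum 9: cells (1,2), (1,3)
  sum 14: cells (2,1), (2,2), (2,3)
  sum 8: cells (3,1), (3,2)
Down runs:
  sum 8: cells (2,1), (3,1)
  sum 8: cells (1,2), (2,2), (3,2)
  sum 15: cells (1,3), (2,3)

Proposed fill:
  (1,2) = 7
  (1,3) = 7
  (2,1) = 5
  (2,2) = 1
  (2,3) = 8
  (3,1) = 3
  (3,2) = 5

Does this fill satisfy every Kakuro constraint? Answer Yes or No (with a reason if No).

No — the across run (1,2)–(1,3) sums to 14, not 9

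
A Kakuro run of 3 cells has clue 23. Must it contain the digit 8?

Yes

The only way to make 23 from 3 distinct digits is {6,8,9}, which contains 8.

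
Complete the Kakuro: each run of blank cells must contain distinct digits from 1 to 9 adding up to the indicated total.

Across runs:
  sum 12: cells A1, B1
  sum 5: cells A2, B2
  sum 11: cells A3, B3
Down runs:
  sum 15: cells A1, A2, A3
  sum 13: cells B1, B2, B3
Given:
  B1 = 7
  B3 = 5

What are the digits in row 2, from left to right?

A1 = 12 − 7 = 5 completes the 12 across.
B2 = 13 − 12 = 1 completes the 13 down.
A3 = 11 − 5 = 6 completes the 11 across.
A2 = 5 − 1 = 4 completes the 5 across.

4 1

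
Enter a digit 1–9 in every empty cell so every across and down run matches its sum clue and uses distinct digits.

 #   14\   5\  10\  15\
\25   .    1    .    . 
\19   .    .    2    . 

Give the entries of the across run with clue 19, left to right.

5, 4, 2, 8

R1C3 = 10 − 2 = 8 completes the 10 down.
R2C2 = 5 − 1 = 4 completes the 5 down.
R1C1 = 9: the only remaining digit allowed by both the 25 across and the 14 down.
R1C4 = 25 − 18 = 7 completes the 25 across.
R2C1 = 14 − 9 = 5 completes the 14 down.
R2C4 = 19 − 11 = 8 completes the 19 across.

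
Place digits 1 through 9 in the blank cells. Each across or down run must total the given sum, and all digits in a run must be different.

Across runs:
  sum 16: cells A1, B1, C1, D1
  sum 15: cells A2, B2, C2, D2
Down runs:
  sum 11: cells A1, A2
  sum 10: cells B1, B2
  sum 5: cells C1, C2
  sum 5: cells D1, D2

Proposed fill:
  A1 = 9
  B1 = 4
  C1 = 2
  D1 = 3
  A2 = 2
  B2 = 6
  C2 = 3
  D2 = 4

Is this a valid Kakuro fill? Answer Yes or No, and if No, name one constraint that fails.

No — the across run A1–D1 sums to 18, not 16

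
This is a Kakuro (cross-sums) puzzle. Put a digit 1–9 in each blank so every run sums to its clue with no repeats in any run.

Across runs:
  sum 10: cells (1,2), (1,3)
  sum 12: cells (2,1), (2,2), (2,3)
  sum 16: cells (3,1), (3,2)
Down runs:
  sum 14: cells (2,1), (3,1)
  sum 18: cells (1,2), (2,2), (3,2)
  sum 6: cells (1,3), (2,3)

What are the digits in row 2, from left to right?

16 in 2 cells must be {7,9}.
The 16 across and the 14 down share only 9, so (3,1) = 9.
(3,2) = 16 − 9 = 7 completes the 16 across.
(2,1) = 14 − 9 = 5 completes the 14 down.
No cell is forced outright now. (2,2) can only be 3 or 6 (the digits allowed by both its 12 across and its 18 down). If (2,2) = 6: then (1,2) would have to be in {1,2,3,4,6,7,8,9} for the 10 across but in {5} for the 18 down — contradiction. So (2,2) = 3.
(1,2) = 18 − 10 = 8 completes the 18 down.
(1,3) = 10 − 8 = 2 completes the 10 across.
(2,3) = 12 − 8 = 4 completes the 12 across.

5 3 4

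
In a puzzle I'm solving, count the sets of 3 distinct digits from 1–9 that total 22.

2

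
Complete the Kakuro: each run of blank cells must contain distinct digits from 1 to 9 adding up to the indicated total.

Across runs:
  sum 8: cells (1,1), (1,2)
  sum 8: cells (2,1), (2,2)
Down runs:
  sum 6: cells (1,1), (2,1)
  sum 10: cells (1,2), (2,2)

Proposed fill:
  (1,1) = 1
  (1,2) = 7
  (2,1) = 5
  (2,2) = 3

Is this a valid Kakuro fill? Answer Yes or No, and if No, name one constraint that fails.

Across: 1+7=8; 5+3=8. Down: 1+5=6; 7+3=10. No digit repeats within any run.

Yes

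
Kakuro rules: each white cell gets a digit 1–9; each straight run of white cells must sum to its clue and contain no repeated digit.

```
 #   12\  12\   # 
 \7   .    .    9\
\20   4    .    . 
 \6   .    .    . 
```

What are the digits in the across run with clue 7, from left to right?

5 2

6 in 3 cells must be {1,2,3}.
Given what's placed, R2C3 must be 7 to fit the 20 across and 9 down.
R3C3 = 9 − 7 = 2 completes the 9 down.
R2C2 = 20 − 11 = 9 completes the 20 across.
Given what's placed, R3C2 must be 1 to fit the 6 across and 12 down.
R1C2 = 12 − 10 = 2 completes the 12 down.
R3C1 = 6 − 3 = 3 completes the 6 across.
R1C1 = 7 − 2 = 5 completes the 7 across.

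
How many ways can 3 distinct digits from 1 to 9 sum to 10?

4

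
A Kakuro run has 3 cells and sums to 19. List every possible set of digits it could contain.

{2,8,9}; {3,7,9}; {4,6,9}; {4,7,8}; {5,6,8}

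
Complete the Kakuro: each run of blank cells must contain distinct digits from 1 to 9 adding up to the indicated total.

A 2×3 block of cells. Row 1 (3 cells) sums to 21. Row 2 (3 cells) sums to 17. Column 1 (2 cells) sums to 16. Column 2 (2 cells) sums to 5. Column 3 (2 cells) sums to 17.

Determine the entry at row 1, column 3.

8

16 in 2 cells must be {7,9}; 17 in 2 cells must be {8,9}.
The 21 across and the 5 down share only 4, so (1,2) = 4.
(2,2) = 5 − 4 = 1 completes the 5 down.
Given what's placed, (2,3) must be 9 to fit the 17 across and 17 down.
(1,1) = 9: the only remaining digit allowed by both the 21 across and the 16 down.
(1,3) = 21 − 13 = 8 completes the 21 across.
(2,1) = 17 − 10 = 7 completes the 17 across.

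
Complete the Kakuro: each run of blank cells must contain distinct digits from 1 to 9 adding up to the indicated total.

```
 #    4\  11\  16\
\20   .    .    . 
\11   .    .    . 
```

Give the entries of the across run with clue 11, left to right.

1 3 7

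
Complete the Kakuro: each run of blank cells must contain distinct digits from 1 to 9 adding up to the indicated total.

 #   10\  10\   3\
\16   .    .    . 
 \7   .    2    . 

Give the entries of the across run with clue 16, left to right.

7 in 3 cells must be {1,2,4}; 3 in 2 cells must be {1,2}.
R1C2 = 10 − 2 = 8 completes the 10 down.
R2C3 = 1: the only remaining digit allowed by both the 7 across and the 3 down.
R1C3 = 3 − 1 = 2 completes the 3 down.
R2C1 = 7 − 3 = 4 completes the 7 across.
R1C1 = 16 − 10 = 6 completes the 16 across.

6, 8, 2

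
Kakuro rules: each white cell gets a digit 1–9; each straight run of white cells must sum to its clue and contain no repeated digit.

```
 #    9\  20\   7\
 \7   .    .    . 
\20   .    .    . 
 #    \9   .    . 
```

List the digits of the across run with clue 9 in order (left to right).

7 in 3 cells must be {1,2,4}.
Only 4 fits R1C2 under both its across sum 7 and down sum 20.
The 20 across and the 7 down share only 4, so R2C3 = 4.
R3C2 = 7: the only remaining digit allowed by both the 9 across and the 20 down.
R3C3 = 9 − 7 = 2 completes the 9 across.

7, 2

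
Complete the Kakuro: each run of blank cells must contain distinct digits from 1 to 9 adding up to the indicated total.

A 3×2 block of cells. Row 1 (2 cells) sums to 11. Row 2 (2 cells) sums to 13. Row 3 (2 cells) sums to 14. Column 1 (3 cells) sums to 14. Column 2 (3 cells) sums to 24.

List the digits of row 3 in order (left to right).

5 9

24 in 3 cells must be {7,8,9}.
Nothing is forced directly, so branch on (2,2), whose candidates are 7 or 8 or 9. If (2,2) = 8: that forces (2,1) = 5, (3,2) = 9, (1,2) = 7, after which (3,1) would have to be in {5} for the 14 across but in {1,2,3,6,7,8} for the 14 down — contradiction. If (2,2) = 9: that forces (2,1) = 4, (3,2) = 8, (1,2) = 7, after which (3,1) would have to be in {6} for the 14 across but in {1,2,3,7,8,9} for the 14 down — contradiction. So (2,2) = 7.
(2,1) = 13 − 7 = 6 completes the 13 across.
Given what's placed, (3,1) must be 5 to fit the 14 across and 14 down.
(3,2) = 14 − 5 = 9 completes the 14 across.
(1,1) = 14 − 11 = 3 completes the 14 down.
(1,2) = 11 − 3 = 8 completes the 11 across.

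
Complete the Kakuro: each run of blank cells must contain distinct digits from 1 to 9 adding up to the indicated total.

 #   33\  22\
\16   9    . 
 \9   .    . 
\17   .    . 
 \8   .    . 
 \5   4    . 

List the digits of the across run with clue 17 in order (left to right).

8 9

16 in 2 cells must be {7,9}; 17 in 2 cells must be {8,9}.
R1C2 = 16 − 9 = 7 completes the 16 across.
Given what's placed, R3C1 must be 8 to fit the 17 across and 33 down.
R3C2 = 17 − 8 = 9 completes the 17 across.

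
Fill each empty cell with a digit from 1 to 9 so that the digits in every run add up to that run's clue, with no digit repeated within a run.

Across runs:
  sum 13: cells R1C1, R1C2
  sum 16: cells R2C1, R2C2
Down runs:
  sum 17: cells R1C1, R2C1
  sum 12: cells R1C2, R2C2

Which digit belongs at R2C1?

16 in 2 cells must be {7,9}; 17 in 2 cells must be {8,9}.
The 16 across and the 17 down share only 9, so R2C1 = 9.
R2C2 = 16 − 9 = 7 completes the 16 across.
R1C1 = 17 − 9 = 8 completes the 17 down.
R1C2 = 13 − 8 = 5 completes the 13 across.

9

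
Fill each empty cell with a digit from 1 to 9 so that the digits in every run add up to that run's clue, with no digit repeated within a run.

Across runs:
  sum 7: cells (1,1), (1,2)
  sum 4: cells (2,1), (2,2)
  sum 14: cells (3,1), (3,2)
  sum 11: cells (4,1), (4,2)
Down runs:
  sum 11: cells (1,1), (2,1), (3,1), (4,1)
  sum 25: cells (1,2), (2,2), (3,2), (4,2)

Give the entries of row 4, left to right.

4 in 2 cells must be {1,3}; 11 in 4 cells must be {1,2,3,5}.
Only 5 fits (3,1) under both its across sum 14 and down sum 11.
(3,2) = 14 − 5 = 9 completes the 14 across.
Nothing is forced directly, so branch on (2,2), whose candidates are 1 or 3. If (2,2) = 1: then (1,2) would have to be in {1,2,3,4,5,6} for the 7 across but in {7,8} for the 25 down — contradiction. So (2,2) = 3.
(2,1) = 4 − 3 = 1 completes the 4 across.
No cell is forced outright now. (1,1) can only be 2 or 3 (the digits allowed by both its 7 across and its 11 down). If (1,1) = 3: then (1,2) would have to be in {4} for the 7 across but in {5,6,7,8} for the 25 down — contradiction. So (1,1) = 2.
(1,2) = 7 − 2 = 5 completes the 7 across.
(4,1) = 11 − 8 = 3 completes the 11 down.
(4,2) = 11 − 3 = 8 completes the 11 across.

3 8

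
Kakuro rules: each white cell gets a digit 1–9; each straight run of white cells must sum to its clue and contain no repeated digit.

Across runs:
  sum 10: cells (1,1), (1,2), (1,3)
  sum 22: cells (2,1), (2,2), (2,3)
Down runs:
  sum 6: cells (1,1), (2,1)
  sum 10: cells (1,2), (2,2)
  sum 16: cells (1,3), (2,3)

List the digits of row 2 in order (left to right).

16 in 2 cells must be {7,9}.
The 10 across and the 16 down share only 7, so (1,3) = 7.
The 22 across and the 6 down share only 5, so (2,1) = 5.
(2,3) = 16 − 7 = 9 completes the 16 down.
(1,1) = 6 − 5 = 1 completes the 6 down.
(1,2) = 10 − 8 = 2 completes the 10 across.
(2,2) = 22 − 14 = 8 completes the 22 across.

5 8 9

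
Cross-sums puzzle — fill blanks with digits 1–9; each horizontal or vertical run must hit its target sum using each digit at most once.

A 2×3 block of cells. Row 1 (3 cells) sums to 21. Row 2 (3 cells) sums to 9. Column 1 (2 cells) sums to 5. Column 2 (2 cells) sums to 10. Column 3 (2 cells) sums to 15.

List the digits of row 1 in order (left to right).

The 21 across and the 5 down share only 4, so (1,1) = 4.
(2,1) = 5 − 4 = 1 completes the 5 down.
Given what's placed, (2,3) must be 6 to fit the 9 across and 15 down.
(1,3) = 15 − 6 = 9 completes the 15 down.
(2,2) = 9 − 7 = 2 completes the 9 across.
(1,2) = 21 − 13 = 8 completes the 21 across.

4 8 9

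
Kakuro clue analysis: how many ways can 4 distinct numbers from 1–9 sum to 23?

9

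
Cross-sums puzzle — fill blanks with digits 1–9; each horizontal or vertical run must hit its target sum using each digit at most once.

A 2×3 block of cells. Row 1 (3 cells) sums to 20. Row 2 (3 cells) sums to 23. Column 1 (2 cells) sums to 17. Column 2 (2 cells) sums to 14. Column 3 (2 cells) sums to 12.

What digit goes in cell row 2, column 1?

23 in 3 cells must be {6,8,9}; 17 in 2 cells must be {8,9}.
Nothing is forced directly, so branch on (1,1), whose candidates are 8 or 9. If (1,1) = 8: that forces (2,1) = 9, (2,3) = 8, after which (1,3) would have to be in {3,5,7,9} for the 20 across but in {4} for the 12 down — contradiction. So (1,1) = 9.
(2,1) = 17 − 9 = 8 completes the 17 down.
Given what's placed, (2,3) must be 9 to fit the 23 across and 12 down.
(1,3) = 12 − 9 = 3 completes the 12 down.
(2,2) = 23 − 17 = 6 completes the 23 across.
(1,2) = 20 − 12 = 8 completes the 20 across.

8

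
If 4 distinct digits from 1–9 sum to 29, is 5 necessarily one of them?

Yes

The only way to make 29 from 4 distinct digits is {5,7,8,9}, which contains 5.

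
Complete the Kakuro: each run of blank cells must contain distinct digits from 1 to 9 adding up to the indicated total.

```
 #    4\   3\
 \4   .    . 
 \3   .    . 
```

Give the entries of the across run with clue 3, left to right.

1, 2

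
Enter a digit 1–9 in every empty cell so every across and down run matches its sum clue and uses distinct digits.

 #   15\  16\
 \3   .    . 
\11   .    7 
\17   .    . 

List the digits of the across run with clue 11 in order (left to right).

3 in 2 cells must be {1,2}; 17 in 2 cells must be {8,9}.
R1C2 = 1: the only remaining digit allowed by both the 3 across and the 16 down.
R2C1 = 11 − 7 = 4 completes the 11 across.
R3C2 = 16 − 8 = 8 completes the 16 down.
R1C1 = 3 − 1 = 2 completes the 3 across.
R3C1 = 17 − 8 = 9 completes the 17 across.

4 7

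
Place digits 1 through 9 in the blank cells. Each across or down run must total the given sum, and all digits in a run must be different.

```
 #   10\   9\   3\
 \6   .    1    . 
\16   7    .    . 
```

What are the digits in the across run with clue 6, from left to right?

6 in 3 cells must be {1,2,3}; 3 in 2 cells must be {1,2}.
R1C1 = 10 − 7 = 3 completes the 10 down.
R1C3 = 6 − 4 = 2 completes the 6 across.
R2C2 = 9 − 1 = 8 completes the 9 down.
R2C3 = 16 − 15 = 1 completes the 16 across.

3 1 2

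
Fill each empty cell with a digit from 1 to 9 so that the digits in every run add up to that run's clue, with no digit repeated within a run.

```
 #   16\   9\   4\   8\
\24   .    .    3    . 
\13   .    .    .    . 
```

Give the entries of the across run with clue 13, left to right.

16 in 2 cells must be {7,9}; 4 in 2 cells must be {1,3}.
Intersecting the 13 across with the 16 down forces R2C1 = 7.
R2C3 = 4 − 3 = 1 completes the 4 down.
R1C1 = 16 − 7 = 9 completes the 16 down.
Nothing is forced directly, so branch on R2C2, whose candidates are 2 or 3. If R2C2 = 3: then R1C2 would have to be in {4,5,7,8} for the 24 across but in {6} for the 9 down — contradiction. So R2C2 = 2.
R1C2 = 9 − 2 = 7 completes the 9 down.
R1C4 = 24 − 19 = 5 completes the 24 across.
R2C4 = 13 − 10 = 3 completes the 13 across.

7, 2, 1, 3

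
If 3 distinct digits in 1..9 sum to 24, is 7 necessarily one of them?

The only way to make 24 from 3 distinct digits is {7,8,9}, which contains 7.

Yes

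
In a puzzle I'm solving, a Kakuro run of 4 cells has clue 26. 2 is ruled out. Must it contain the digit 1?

Counterexample: {3,6,8,9} sums to 26 under that restriction without using 1.

No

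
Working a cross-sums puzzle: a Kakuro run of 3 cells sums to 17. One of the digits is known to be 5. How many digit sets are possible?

2

3 distinct digits from 1–9 sum between 6 and 24.
Keeping only sets containing 5.
Enumerating: {3,5,9}, {4,5,8}.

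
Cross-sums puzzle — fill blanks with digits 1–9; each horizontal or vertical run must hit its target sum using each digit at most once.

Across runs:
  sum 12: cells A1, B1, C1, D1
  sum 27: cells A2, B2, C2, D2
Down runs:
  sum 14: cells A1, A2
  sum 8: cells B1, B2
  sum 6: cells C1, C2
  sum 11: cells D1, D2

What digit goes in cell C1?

Nothing is forced directly, so branch on C2, whose candidates are 4 or 5. If C2 = 4: that forces C1 = 2, B2 = 6, after which B1 would have to be in {1,3,4,5,6} for the 12 across but in {2} for the 8 down — contradiction. So C2 = 5.
C1 = 6 − 5 = 1 completes the 6 down.
Nothing is forced directly, so branch on A1, whose candidates are 5 or 6. If A1 = 6: then A2 would have to be in {6,7,9} for the 27 across but in {8} for the 14 down — contradiction. So A1 = 5.
B1 = 2: the only remaining digit allowed by both the 12 across and the 8 down.
D1 = 12 − 8 = 4 completes the 12 across.
A2 = 14 − 5 = 9 completes the 14 down.
B2 = 8 − 2 = 6 completes the 8 down.
D2 = 27 − 20 = 7 completes the 27 across.

1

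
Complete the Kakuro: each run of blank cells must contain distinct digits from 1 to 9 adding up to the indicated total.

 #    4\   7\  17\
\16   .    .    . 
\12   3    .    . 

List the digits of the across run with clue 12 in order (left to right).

4 in 2 cells must be {1,3}; 17 in 2 cells must be {8,9}.
R1C1 = 4 − 3 = 1 completes the 4 down.
Given what's placed, R1C2 must be 6 to fit the 16 across and 7 down.
R1C3 = 16 − 7 = 9 completes the 16 across.
R2C2 = 7 − 6 = 1 completes the 7 down.
R2C3 = 12 − 4 = 8 completes the 12 across.

3, 1, 8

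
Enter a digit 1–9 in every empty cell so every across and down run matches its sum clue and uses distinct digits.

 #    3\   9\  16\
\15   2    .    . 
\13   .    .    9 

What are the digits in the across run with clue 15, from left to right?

2 6 7

3 in 2 cells must be {1,2}; 16 in 2 cells must be {7,9}.
R1C3 = 16 − 9 = 7 completes the 16 down.
R2C1 = 3 − 2 = 1 completes the 3 down.
R2C2 = 13 − 10 = 3 completes the 13 across.
R1C2 = 15 − 9 = 6 completes the 15 across.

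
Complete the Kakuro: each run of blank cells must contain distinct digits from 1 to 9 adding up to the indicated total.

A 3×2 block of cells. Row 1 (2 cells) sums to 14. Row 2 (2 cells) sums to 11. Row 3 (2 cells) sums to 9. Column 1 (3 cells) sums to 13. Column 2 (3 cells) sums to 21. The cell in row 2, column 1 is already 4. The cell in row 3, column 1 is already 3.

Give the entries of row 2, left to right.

(1,1) = 13 − 7 = 6 completes the 13 down.
(1,2) = 14 − 6 = 8 completes the 14 across.
(2,2) = 11 − 4 = 7 completes the 11 across.
(3,2) = 9 − 3 = 6 completes the 9 across.

4 7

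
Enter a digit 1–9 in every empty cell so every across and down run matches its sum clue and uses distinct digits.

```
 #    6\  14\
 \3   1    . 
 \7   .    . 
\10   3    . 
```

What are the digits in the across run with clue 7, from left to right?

3 in 2 cells must be {1,2}; 6 in 3 cells must be {1,2,3}.
R1C2 = 3 − 1 = 2 completes the 3 across.
R2C1 = 6 − 4 = 2 completes the 6 down.
R2C2 = 7 − 2 = 5 completes the 7 across.
R3C2 = 10 − 3 = 7 completes the 10 across.

2 5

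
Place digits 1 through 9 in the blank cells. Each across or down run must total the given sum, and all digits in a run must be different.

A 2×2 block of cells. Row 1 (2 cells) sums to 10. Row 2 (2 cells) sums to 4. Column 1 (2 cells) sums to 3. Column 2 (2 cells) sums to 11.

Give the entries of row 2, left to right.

1 3

4 in 2 cells must be {1,3}; 3 in 2 cells must be {1,2}.
The 4 across and the 3 down share only 1, so (2,1) = 1.
(2,2) = 4 − 1 = 3 completes the 4 across.
(1,1) = 3 − 1 = 2 completes the 3 down.
(1,2) = 10 − 2 = 8 completes the 10 across.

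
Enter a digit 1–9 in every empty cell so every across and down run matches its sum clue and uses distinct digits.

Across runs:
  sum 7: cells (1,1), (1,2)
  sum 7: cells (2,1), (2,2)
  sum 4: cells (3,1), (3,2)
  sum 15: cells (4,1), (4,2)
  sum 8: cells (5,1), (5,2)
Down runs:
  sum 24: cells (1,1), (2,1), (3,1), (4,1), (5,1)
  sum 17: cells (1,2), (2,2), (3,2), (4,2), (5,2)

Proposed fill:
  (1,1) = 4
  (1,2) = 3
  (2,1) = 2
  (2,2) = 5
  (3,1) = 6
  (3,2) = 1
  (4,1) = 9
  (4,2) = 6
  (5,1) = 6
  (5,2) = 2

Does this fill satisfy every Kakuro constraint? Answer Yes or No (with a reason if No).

No — the down run (1,1)–(5,1) sums to 27, not 24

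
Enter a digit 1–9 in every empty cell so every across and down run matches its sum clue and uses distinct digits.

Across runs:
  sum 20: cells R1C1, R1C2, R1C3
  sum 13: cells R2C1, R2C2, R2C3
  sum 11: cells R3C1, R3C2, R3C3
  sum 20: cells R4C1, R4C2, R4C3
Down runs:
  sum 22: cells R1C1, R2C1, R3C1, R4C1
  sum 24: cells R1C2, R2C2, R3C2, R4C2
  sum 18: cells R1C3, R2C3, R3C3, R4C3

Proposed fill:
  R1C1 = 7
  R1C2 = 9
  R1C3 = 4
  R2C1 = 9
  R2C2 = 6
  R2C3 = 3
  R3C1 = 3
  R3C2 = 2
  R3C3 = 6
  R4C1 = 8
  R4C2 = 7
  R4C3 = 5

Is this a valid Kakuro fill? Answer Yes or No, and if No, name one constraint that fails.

No — the down run R1C1–R4C1 sums to 27, not 22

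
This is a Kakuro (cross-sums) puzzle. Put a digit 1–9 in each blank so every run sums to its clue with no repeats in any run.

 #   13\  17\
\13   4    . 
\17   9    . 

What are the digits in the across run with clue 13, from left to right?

17 in 2 cells must be {8,9}.
R1C2 = 13 − 4 = 9 completes the 13 across.
R2C2 = 17 − 9 = 8 completes the 17 across.

4, 9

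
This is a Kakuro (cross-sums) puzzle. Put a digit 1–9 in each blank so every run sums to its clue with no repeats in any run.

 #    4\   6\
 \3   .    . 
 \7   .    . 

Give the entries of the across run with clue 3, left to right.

3 in 2 cells must be {1,2}; 4 in 2 cells must be {1,3}.
The 3 across and the 4 down share only 1, so R1C1 = 1.
R1C2 = 3 − 1 = 2 completes the 3 across.
R2C1 = 4 − 1 = 3 completes the 4 down.
R2C2 = 7 − 3 = 4 completes the 7 across.

1, 2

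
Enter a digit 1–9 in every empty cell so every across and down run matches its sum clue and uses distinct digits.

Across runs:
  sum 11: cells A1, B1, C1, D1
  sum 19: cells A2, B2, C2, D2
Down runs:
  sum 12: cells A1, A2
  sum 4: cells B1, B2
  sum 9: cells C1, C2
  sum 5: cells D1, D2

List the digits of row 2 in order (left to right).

11 in 4 cells must be {1,2,3,5}; 4 in 2 cells must be {1,3}.
Nothing is forced directly, so branch on A1, whose candidates are 3 or 5. If A1 = 3: that forces B1 = 1, D1 = 2, A2 = 9, B2 = 3, after which D2 would have to be in {1,2,5,6} for the 19 across but in {3} for the 5 down — contradiction. So A1 = 5.
A2 = 12 − 5 = 7 completes the 12 down.
Nothing is forced directly, so branch on C1, whose candidates are 1 or 2 or 3. If C1 = 2: then C2 would have to be in {1,2,3,4,5,6,8,9} for the 19 across but in {7} for the 9 down — contradiction. If C1 = 3: that forces B1 = 1, D1 = 2, B2 = 3, after which C2 would have to be in {1,4,5,8} for the 19 across but in {6} for the 9 down — contradiction. So C1 = 1.
B1 = 3: the only remaining digit allowed by both the 11 across and the 4 down.
D1 = 11 − 9 = 2 completes the 11 across.
B2 = 4 − 3 = 1 completes the 4 down.
C2 = 9 − 1 = 8 completes the 9 down.
D2 = 19 − 16 = 3 completes the 19 across.

7, 1, 8, 3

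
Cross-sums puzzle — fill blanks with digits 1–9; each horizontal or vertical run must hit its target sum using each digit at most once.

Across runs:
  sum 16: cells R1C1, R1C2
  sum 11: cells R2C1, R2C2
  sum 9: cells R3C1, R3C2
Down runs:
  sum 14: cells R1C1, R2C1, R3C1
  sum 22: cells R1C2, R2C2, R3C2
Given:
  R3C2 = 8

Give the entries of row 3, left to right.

1 8

16 in 2 cells must be {7,9}.
Given what's placed, R1C2 must be 9 to fit the 16 across and 22 down.
R2C2 = 22 − 17 = 5 completes the 22 down.
R3C1 = 9 − 8 = 1 completes the 9 across.
R1C1 = 16 − 9 = 7 completes the 16 across.
R2C1 = 11 − 5 = 6 completes the 11 across.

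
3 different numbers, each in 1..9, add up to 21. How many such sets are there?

3

3 distinct digits from 1–9 sum between 6 and 24.
Enumerating: {4,8,9}, {5,7,9}, {6,7,8}.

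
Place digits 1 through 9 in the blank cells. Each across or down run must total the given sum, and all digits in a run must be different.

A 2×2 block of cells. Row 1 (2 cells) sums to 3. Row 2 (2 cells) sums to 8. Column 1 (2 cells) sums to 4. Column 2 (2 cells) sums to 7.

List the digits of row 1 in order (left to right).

1, 2

3 in 2 cells must be {1,2}; 4 in 2 cells must be {1,3}.
The 3 across and the 4 down share only 1, so (1,1) = 1.
(1,2) = 3 − 1 = 2 completes the 3 across.
(2,1) = 4 − 1 = 3 completes the 4 down.
(2,2) = 8 − 3 = 5 completes the 8 across.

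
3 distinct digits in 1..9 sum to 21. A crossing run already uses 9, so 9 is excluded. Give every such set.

3 distinct digits from 1–9 sum between 6 and 24.
Dropping sets that contain 9.
Only one set works: {6,7,8}.

{6,7,8}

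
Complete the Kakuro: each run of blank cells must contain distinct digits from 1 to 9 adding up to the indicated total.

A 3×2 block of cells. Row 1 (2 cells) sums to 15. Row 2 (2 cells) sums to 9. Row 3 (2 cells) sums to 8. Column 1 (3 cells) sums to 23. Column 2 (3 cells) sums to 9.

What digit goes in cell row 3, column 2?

23 in 3 cells must be {6,8,9}.
The 15 across and the 9 down share only 6, so (1,2) = 6.
The 8 across and the 23 down share only 6, so (3,1) = 6.
(3,2) = 8 − 6 = 2 completes the 8 across.
(1,1) = 15 − 6 = 9 completes the 15 across.
(2,1) = 23 − 15 = 8 completes the 23 down.
(2,2) = 9 − 8 = 1 completes the 9 across.

2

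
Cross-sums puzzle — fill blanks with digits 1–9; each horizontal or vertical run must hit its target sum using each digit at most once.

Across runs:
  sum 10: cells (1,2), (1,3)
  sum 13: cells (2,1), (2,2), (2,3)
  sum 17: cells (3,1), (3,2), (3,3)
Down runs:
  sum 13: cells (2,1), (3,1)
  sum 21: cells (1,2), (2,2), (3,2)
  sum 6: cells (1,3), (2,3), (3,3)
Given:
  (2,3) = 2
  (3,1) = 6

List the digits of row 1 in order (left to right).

9 1

6 in 3 cells must be {1,2,3}.
(2,1) = 13 − 6 = 7 completes the 13 down.
(2,2) = 13 − 9 = 4 completes the 13 across.
Given what's placed, (3,3) must be 3 to fit the 17 across and 6 down.
(1,3) = 6 − 5 = 1 completes the 6 down.
(3,2) = 17 − 9 = 8 completes the 17 across.
(1,2) = 10 − 1 = 9 completes the 10 across.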